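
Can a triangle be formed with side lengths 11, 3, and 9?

Sort the sides: 3, 9, 11.
It suffices to check that the sum of the two smallest exceeds the largest:
3 + 9 = 12 > 11. ✓
Yes, a valid triangle can be formed.

Yes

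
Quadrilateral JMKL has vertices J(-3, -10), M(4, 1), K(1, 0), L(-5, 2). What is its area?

The Shoelace formula works by pairing each vertex with the next (cycling back to the first).
For each pair, compute x_i*y_(i+1) - x_(i+1)*y_i:
  (-3*1 - 4*-10) = 37
  (4*0 - 1*1) = -1
  (1*2 - -5*0) = 2
  (-5*-10 - -3*2) = 56
Taking half the absolute value of the total: Area = (1/2)(94) = 47.

47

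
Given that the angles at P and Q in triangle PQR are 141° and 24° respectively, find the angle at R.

angle R = 180 - 141 - 24 = 15 degrees.

15 degrees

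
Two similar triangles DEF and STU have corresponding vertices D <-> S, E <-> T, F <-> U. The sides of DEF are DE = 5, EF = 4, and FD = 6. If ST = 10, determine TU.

Similar triangles have proportional sides. Setting up the proportion:
ST / DE = TU / EF
10 / 5 = TU / 4
TU = 4 * 10 / 5 = 8.

8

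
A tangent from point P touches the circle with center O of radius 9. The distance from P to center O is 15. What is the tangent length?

tangent = √(d² - r²) = √(15² - 9²) = √(225 - 81) = √144 = 12

12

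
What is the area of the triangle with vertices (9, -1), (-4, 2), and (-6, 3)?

Using the Shoelace formula for a triangle:
Area = (1/2)|x0(y1 - y2) + x1(y2 - y0) + x2(y0 - y1)|
Area = (1/2)|9(2 - 3) + -4(3 - -1) + -6(-1 - 2)|
Area = (1/2)|-9 + -16 + 18|
Area = (1/2)|-7|
Area = (1/2)(7)
Area = 7/2

7/2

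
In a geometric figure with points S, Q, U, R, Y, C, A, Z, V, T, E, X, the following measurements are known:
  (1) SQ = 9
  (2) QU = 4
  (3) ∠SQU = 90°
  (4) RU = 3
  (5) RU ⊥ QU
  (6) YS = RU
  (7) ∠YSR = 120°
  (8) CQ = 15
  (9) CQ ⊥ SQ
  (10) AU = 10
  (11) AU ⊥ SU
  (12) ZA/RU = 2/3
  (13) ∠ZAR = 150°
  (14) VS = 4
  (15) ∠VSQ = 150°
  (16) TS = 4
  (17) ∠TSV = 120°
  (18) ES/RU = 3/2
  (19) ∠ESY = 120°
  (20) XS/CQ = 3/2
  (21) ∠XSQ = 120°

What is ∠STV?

Step 1: By the law of cosines on triangle TSV: TV² = 4² + 4² − 2·4·4·cos(120°) = 48, so TV = 4·√3.
Step 2: By the inverse law of cosines on triangle STV: cos(∠STV) = (4² + (4·√3)² − 4²) / (2·4·4·√3) = 48/55.43 = 0.866, so ∠STV = 30°.

Therefore, the measure of angle ∠STV = 30°.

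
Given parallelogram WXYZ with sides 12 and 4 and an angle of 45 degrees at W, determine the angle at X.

Opposite sides of a parallelogram are parallel, so consecutive angles form co-interior angles on a transversal.
Co-interior angles sum to 180°, giving angle X = 180 - 45 = 135 degrees.

135 degrees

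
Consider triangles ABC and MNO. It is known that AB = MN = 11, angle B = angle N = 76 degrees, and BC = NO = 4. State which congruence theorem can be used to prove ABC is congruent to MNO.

The given information provides:
AB = MN = 11, angle B = angle N = 76 degrees, and BC = NO = 4
This matches the SAS congruence theorem.
Two pairs of corresponding sides and the included angle are equal (Side-Angle-Side).

SAS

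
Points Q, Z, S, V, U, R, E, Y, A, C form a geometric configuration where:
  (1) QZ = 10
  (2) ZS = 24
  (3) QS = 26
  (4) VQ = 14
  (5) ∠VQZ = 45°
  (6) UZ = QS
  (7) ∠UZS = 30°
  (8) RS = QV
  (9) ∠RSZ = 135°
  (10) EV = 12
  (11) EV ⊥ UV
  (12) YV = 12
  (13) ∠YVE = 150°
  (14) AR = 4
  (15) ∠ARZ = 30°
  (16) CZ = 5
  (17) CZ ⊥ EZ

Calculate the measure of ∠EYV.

Step 1: By the law of cosines on triangle YVE: YE² = 12² + 12² − 2·12·12·cos(150°) = 537.42, so YE ≈ 23.18.
Step 2: By the inverse law of cosines on triangle EYV: cos(∠EYV) = (23.18² + 12² − 12²) / (2·23.18·12) = 537.42/556.37 = 0.9659, so ∠EYV = 15°.

Therefore, the measure of angle ∠EYV = 15°.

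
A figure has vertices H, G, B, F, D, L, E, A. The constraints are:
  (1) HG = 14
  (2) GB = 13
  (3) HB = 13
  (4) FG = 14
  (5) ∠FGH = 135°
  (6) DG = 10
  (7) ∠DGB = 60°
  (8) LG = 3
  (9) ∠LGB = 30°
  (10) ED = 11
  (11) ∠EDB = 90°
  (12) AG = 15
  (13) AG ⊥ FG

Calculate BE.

Step 1: By the law of cosines on triangle BGD: BD² = 13² + 10² − 2·13·10·cos(60°) = 139, so BD = √139.
Step 2: By the law of cosines on triangle BDE: BE² = √139² + 11² − 2·√139·11·cos(90°) = 260, so BE = 2·√65.

Therefore, the length of BE = 2·√65.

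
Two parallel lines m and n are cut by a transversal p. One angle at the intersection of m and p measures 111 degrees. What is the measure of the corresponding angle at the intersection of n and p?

Corresponding angles are equal: 111 degrees.

111 degrees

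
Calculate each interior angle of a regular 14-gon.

Each interior angle of a regular n-gon is (n - 2) * 180 / n.
For n = 14: (14 - 2) * 180 / 14 = 2160/14 = 1080/7 degrees.

1080/7 degrees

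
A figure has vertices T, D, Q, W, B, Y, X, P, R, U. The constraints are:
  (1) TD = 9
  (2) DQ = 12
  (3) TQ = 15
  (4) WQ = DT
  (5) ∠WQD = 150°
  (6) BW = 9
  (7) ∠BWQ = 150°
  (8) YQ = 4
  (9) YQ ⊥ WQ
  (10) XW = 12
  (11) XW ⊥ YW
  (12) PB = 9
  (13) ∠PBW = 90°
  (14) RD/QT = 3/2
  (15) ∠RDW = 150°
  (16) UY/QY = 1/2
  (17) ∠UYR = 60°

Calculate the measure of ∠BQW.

From the given relations: WQ = DT = 9.
Step 1: By the law of cosines on triangle QWB: QB² = 9² + 9² − 2·9·9·cos(150°) = 302.3, so QB ≈ 17.39.
Step 2: By the inverse law of cosines on triangle BQW: cos(∠BQW) = (17.39² + 9² − 9²) / (2·17.39·9) = 302.3/312.96 = 0.9659, so ∠BQW = 15°.

Therefore, the measure of angle ∠BQW = 15°.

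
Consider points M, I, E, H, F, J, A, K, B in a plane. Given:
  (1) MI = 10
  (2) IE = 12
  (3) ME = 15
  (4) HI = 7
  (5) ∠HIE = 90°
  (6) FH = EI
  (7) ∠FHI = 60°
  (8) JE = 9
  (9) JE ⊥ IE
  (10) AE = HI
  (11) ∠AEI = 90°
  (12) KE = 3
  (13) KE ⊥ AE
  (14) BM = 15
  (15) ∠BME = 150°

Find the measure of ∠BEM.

Step 1: By the law of cosines on triangle EMB: EB² = 15² + 15² − 2·15·15·cos(150°) = 839.71, so EB ≈ 28.98.
Step 2: By the inverse law of cosines on triangle BEM: cos(∠BEM) = (28.98² + 15² − 15²) / (2·28.98·15) = 839.71/869.33 = 0.9659, so ∠BEM = 15°.

Therefore, the measure of angle ∠BEM = 15°.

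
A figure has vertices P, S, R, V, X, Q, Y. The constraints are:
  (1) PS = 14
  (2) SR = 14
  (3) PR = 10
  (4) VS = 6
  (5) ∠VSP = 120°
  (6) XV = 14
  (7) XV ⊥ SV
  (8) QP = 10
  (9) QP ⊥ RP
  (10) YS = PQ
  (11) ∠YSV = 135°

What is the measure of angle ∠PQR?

Step 1: By the law of cosines on triangle QPR: QR² = 10² + 10² − 2·10·10·cos(90°) = 200, so QR = 10·√2.
Step 2: By the inverse law of cosines on triangle PQR: cos(∠PQR) = (10² + (10·√2)² − 10²) / (2·10·10·√2) = 200/282.84 = 0.7071, so ∠PQR = 45°.

Therefore, the measure of angle ∠PQR = 45°.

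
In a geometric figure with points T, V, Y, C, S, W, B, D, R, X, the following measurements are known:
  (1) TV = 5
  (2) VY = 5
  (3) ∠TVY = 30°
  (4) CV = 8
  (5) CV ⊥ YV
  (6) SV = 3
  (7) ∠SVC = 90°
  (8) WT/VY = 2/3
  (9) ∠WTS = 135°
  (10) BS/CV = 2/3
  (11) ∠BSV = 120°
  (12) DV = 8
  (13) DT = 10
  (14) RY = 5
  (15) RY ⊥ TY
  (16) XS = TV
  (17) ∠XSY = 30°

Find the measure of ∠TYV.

Step 1: By the law of cosines on triangle YVT: YT² = 5² + 5² − 2·5·5·cos(30°) = 6.7, so YT ≈ 2.59.
Step 2: By the inverse law of cosines on triangle TYV: cos(∠TYV) = (2.59² + 5² − 5²) / (2·2.59·5) = 6.7/25.88 = 0.2588, so ∠TYV = 75°.

Therefore, the measure of angle ∠TYV = 75°.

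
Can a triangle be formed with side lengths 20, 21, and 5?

For three segments to close into a triangle, no single side can be as long as the other two combined.
The longest side is 21, and 5 + 20 = 25 > 21.
A triangle can be formed.

Yes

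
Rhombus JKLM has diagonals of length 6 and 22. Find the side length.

The diagonals of a rhombus bisect each other at right angles.
Half-diagonals: 6/2 = 3 and 22/2 = 11
side = sqrt(3^2 + 11^2)
side = sqrt(9 + 121)
side = sqrt(130)

sqrt(130)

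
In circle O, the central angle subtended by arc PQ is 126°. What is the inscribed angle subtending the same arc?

An inscribed angle intercepts an arc from a point on the circle, while the central angle intercepts the same arc from the center.
The inscribed angle is always half the central angle: 126° / 2 = 63°.

63°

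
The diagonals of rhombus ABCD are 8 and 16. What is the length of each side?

In a rhombus, the diagonals bisect each other perpendicularly, creating four congruent right triangles.
Each triangle has legs 4 (half of 8) and 8 (half of 16).
The hypotenuse of each right triangle is a side of the rhombus:
side = sqrt(4^2 + 8^2) = sqrt(80) = 4*sqrt(5)

4*sqrt(5)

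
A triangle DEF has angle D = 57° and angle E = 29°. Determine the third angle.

The interior angles sum to 180°: angle F = 180 - 57 - 29 = 94°.
The triangle is obtuse (angles 57°, 29°, 94°).

94 degrees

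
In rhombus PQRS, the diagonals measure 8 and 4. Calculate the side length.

The diagonals of a rhombus bisect each other at right angles.
Half-diagonals: 8/2 = 4 and 4/2 = 2
side = sqrt(4^2 + 2^2)
side = sqrt(16 + 4)
side = sqrt(20) = 2*sqrt(5)

2*sqrt(5)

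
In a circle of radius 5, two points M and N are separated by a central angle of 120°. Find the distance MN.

Chord length = 2r sin(θ/2)
= 2 × 5 × sin(120°/2)
= 2 × 5 × sin(60°)
= 5*sqrt(3)

5*sqrt(3)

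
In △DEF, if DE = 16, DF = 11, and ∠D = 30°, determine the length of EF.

By the law of cosines: EF^2 = DE^2 + DF^2 - 2*DE*DF*cos(D)
EF^2 = 16^2 + 11^2 - 2*16*11*cos(30°)
EF^2 = 256 + 121 - 352*(sqrt(3)/2)
EF^2 = 377 - 176*sqrt(3)
EF = sqrt(377 - 176*sqrt(3))

sqrt(377 - 176*sqrt(3))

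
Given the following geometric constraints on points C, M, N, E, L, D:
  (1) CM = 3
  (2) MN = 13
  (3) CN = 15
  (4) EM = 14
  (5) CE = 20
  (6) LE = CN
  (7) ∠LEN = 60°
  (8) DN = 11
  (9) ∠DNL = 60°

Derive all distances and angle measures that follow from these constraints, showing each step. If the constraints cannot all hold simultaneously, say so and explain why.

These constraints are not satisfiable: by the triangle inequality in triangle MCE, (1) CM = 3 and (4) EM = 14 force CE ≤ 3 + 14 = 17, but (5) says CE = 20. No planar figure meets all of them, so nothing further can be derived.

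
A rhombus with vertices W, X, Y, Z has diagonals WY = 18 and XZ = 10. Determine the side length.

In a rhombus, the diagonals bisect each other perpendicularly, creating four congruent right triangles.
Each triangle has legs 9 (half of 18) and 5 (half of 10).
The hypotenuse of each right triangle is a side of the rhombus:
side = sqrt(9^2 + 5^2) = sqrt(106)

sqrt(106)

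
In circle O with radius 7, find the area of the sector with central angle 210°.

Sector area = πr² × θ/360
= π × 7² × 7/12
= π × 49 × 7/12
= 343*pi/12

343*pi/12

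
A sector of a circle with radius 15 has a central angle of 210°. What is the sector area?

Sector area = π(15²)(7/12) = 525*pi/4

525*pi/4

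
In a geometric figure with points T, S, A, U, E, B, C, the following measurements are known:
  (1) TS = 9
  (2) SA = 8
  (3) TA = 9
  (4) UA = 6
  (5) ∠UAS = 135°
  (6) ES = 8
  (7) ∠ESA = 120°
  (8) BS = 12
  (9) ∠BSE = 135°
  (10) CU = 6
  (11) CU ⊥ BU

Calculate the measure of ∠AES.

Step 1: By the law of cosines on triangle ESA: EA² = 8² + 8² − 2·8·8·cos(120°) = 192, so EA = 8·√3.
Step 2: By the inverse law of cosines on triangle AES: cos(∠AES) = ((8·√3)² + 8² − 8²) / (2·8·√3·8) = 192/221.7 = 0.866, so ∠AES = 30°.

Therefore, the measure of angle ∠AES = 30°.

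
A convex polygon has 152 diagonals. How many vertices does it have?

Using d = n(n - 3)/2, we solve 152 = n(n - 3)/2.
So n(n - 3) = 304.
Testing n = 19: 19 * 16 = 304 = 304. Correct.
The polygon has 19 sides.

19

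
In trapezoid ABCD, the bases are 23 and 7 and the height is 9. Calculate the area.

A trapezoid's area equals the midsegment times the height.
The midsegment is (23 + 7) / 2 = 15.
Area = 15 * 9 = 135.

135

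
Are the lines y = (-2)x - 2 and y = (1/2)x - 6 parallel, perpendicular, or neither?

Slope of line 1: m1 = -2
Slope of line 2: m2 = 1/2
m1 * m2 = -1, so perpendicular.

Perpendicular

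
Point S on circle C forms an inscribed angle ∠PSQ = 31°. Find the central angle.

By the inscribed angle theorem, the central angle is twice the inscribed angle.
Central angle = 2 × 31° = 62°

62°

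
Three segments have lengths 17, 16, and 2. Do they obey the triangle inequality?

For three segments to close into a triangle, no single side can be as long as the other two combined.
The longest side is 17, and 2 + 16 = 18 > 17.
A triangle can be formed.

Yes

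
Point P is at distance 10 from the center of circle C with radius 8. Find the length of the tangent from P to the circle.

tangent = √(d² - r²) = √(10² - 8²) = √(100 - 64) = √36 = 6

6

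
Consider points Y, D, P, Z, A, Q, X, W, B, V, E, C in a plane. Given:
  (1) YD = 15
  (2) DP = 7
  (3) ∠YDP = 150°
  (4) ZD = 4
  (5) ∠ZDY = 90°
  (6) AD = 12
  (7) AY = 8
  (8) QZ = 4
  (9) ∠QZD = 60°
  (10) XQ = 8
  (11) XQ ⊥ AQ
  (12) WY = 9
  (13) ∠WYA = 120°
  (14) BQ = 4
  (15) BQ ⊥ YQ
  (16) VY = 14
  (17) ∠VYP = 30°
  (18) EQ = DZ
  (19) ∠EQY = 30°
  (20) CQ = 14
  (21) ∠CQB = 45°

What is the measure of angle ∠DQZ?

Step 1: By the law of cosines on triangle QZD: QD² = 4² + 4² − 2·4·4·cos(60°) = 16, so QD = 4.
Step 2: By the inverse law of cosines on triangle DQZ: cos(∠DQZ) = (4² + 4² − 4²) / (2·4·4) = 16/32 = 0.5, so ∠DQZ = 60°.

Therefore, the measure of angle ∠DQZ = 60°.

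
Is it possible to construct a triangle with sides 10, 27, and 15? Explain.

The longest side is 27. The other two sides sum to 10 + 15 = 25.
Since 25 ≤ 27, the two shorter sides cannot reach around to close the triangle.

No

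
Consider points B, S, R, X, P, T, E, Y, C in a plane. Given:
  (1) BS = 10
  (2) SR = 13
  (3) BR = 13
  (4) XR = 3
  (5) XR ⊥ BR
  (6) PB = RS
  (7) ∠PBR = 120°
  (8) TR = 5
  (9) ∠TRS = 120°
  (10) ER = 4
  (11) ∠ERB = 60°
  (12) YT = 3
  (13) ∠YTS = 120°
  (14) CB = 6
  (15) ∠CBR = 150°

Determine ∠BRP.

From the given relations: PB = RS = 13.
Step 1: By the law of cosines on triangle RBP: RP² = 13² + 13² − 2·13·13·cos(120°) = 507, so RP = 13·√3.
Step 2: By the inverse law of cosines on triangle BRP: cos(∠BRP) = (13² + (13·√3)² − 13²) / (2·13·13·√3) = 507/585.43 = 0.866, so ∠BRP = 30°.

Therefore, the measure of angle ∠BRP = 30°.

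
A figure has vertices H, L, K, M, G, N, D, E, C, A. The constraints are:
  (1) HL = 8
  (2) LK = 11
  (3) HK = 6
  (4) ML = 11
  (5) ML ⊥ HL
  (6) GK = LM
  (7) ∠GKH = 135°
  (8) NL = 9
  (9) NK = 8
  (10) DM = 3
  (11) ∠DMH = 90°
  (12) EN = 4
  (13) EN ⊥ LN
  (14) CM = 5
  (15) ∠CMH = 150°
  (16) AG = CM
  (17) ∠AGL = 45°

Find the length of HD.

Step 1: By the law of cosines on triangle HLM: HM² = 8² + 11² − 2·8·11·cos(90°) = 185, so HM = √185.
Step 2: By the law of cosines on triangle HMD: HD² = √185² + 3² − 2·√185·3·cos(90°) = 194, so HD = √194.

Therefore, the length of HD = √194.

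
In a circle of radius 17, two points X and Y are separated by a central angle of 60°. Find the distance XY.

Drop a perpendicular from the center to the chord, bisecting both the chord and the central angle.
Each half-chord = r sin(θ/2) = 17 sin(30°).
The full chord = 2 × 17 × sin(30°) = 17.

17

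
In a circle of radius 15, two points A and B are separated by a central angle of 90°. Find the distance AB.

Chord = 2(15) sin(45°) = 15*sqrt(2)

15*sqrt(2)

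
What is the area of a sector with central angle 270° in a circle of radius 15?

The full circle has area πr² = π(15)² = 225*pi.
The sector covers 270° out of 360°, a fraction of 3/4.
Sector area = 225*pi × 3/4 = 675*pi/4.

675*pi/4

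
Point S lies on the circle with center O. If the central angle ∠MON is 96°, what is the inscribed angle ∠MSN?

An inscribed angle intercepts an arc from a point on the circle, while the central angle intercepts the same arc from the center.
The inscribed angle is always half the central angle: 96° / 2 = 48°.

48°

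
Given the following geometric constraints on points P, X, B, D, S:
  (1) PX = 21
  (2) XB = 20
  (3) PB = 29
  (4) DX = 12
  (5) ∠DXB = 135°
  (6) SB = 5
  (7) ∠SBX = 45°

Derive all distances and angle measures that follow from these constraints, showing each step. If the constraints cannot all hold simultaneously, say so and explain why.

The constraints are consistent.

Step 1: From XB = 20, BS = 5, and ∠XBS = 45°, by the law of cosines:
  XS² = XB² + BS² - 2·XB·BS·cos(45°) = 400 + 25 - 141.4 = 283.6
  XS ≈ 16.84

Step 2: From BX = 20, XD = 12, and ∠BXD = 135°, by the law of cosines:
  BD² = BX² + XD² - 2·BX·XD·cos(135°) = 400 + 144 + 339.4 = 883.4
  BD ≈ 29.72

Step 3: From PB = 29, PX = 21, BX = 20, by the inverse law of cosines:
  cos(∠BPX) = (PB² + PX² - BX²) / (2·PB·PX)
  ∠BPX = 43.6°

Step 4: From XB = 20, XP = 21, BP = 29, by the inverse law of cosines:
  cos(∠BXP) = (XB² + XP² - BP²) / (2·XB·XP)
  ∠BXP = 90°

Step 5: From BP = 29, BX = 20, PX = 21, by the inverse law of cosines:
  cos(∠PBX) = (BP² + BX² - PX²) / (2·BP·BX)
  ∠PBX = 46.4°

Step 6: From XB = 20, XS = 16.84, BS = 5, by the inverse law of cosines:
  cos(∠BXS) = (XB² + XS² - BS²) / (2·XB·XS)
  ∠BXS = 12.12°

Step 7: From BD = 29.72, BX = 20, DX = 12, by the inverse law of cosines:
  cos(∠DBX) = (BD² + BX² - DX²) / (2·BD·BX)
  ∠DBX = 16.59°

Step 8: From DB = 29.72, DX = 12, BX = 20, by the inverse law of cosines:
  cos(∠BDX) = (DB² + DX² - BX²) / (2·DB·DX)
  ∠BDX = 28.41°

Step 9: From SB = 5, SX = 16.84, BX = 20, by the inverse law of cosines:
  cos(∠BSX) = (SB² + SX² - BX²) / (2·SB·SX)
  ∠BSX = 122.88°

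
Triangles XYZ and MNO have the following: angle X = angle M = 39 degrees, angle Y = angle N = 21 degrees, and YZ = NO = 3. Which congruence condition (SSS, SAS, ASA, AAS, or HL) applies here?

Consider the given information: angle X = angle M = 39 degrees, angle Y = angle N = 21 degrees, and YZ = NO = 3
This is not SSS or SAS: SSS requires all three pairs of sides, but we don't have that. SAS requires two sides and the included angle between them.
The correct criterion is AAS. Two pairs of corresponding angles and a non-included side are equal (Angle-Angle-Side).

AAS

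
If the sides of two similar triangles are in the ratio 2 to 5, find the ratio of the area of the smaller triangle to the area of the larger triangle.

Area ratio = (side ratio)^2 = (2/5)^2 = 4:25.

4:25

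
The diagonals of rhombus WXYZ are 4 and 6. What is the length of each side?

In a rhombus, the diagonals bisect each other perpendicularly, creating four congruent right triangles.
Each triangle has legs 2 (half of 4) and 3 (half of 6).
The hypotenuse of each right triangle is a side of the rhombus:
side = sqrt(2^2 + 3^2) = sqrt(13)

sqrt(13)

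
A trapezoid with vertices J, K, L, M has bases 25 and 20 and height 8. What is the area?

Area = (25 + 20) * 8 / 2 = 360 / 2 = 180

180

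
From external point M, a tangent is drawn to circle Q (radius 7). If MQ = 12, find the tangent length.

tangent = √(d² - r²) = √(12² - 7²) = √(144 - 49) = √95 = sqrt(95)

sqrt(95)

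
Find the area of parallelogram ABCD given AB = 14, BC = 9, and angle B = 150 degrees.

The area of a parallelogram equals the product of two adjacent sides times the sine of the included angle.
This is because the height equals 9 * sin(150°) = 9/2.
Area = 14 * 9/2 = 63

63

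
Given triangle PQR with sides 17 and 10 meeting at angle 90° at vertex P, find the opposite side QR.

By the law of cosines: QR^2 = PQ^2 + PR^2 - 2*PQ*PR*cos(P)
QR^2 = 17^2 + 10^2 - 2*17*10*cos(90°)
QR^2 = 289 + 100 - 340*(0)
QR^2 = 389
QR = sqrt(389)

sqrt(389)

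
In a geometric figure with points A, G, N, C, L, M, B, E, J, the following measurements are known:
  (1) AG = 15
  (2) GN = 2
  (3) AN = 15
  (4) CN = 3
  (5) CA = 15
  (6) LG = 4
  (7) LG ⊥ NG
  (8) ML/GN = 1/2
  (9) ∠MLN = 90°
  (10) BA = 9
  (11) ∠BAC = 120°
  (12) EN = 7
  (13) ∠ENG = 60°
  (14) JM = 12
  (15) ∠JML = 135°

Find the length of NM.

From the given relations: ML = 1/2·GN = 1/2·2 = 1.
Step 1: By the law of cosines on triangle LGN: LN² = 4² + 2² − 2·4·2·cos(90°) = 20, so LN = 2·√5.
Step 2: By the law of cosines on triangle NLM: NM² = (2·√5)² + 1² − 2·2·√5·1·cos(90°) = 21, so NM = √21.

Therefore, the length of NM = √21.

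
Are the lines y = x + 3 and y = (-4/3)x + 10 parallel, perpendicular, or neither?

Slope of line 1: m1 = 1
Slope of line 2: m2 = -4/3
m1 != m2 (1 != -4/3), so not parallel.
m1 * m2 = (1) * (-4/3) = -4/3 != -1, so not perpendicular.
The lines are neither parallel nor perpendicular.

Neither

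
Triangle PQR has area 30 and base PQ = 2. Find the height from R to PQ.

height = 2 * 30 / 2 = 30

30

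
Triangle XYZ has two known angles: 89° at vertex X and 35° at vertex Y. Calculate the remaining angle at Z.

Let angle Z = x. Then 89 + 35 + x = 180.
x = 180 - 124 = 56 degrees.

56 degrees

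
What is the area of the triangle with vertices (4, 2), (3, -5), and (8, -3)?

Using the Shoelace formula for a triangle:
Area = (1/2)|x0(y1 - y2) + x1(y2 - y0) + x2(y0 - y1)|
Area = (1/2)|4(-5 - -3) + 3(-3 - 2) + 8(2 - -5)|
Area = (1/2)|-8 + -15 + 56|
Area = (1/2)|33|
Area = (1/2)(33)
Area = 33/2

33/2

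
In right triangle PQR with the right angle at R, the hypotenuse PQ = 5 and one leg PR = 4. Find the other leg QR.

Rearranging the Pythagorean theorem to solve for the unknown leg:
leg^2 = hypotenuse^2 - known_leg^2 = 25 - 16 = 9
leg = sqrt(9) = 3.

3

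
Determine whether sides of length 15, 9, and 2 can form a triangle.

Check the triangle inequality: 9 + 2 = 11 ≤ 15.
Since the sum of two sides does not exceed the third, no triangle can be formed.

No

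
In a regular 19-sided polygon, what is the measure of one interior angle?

Each interior angle of a regular n-gon is (n - 2) * 180 / n.
For n = 19: (19 - 2) * 180 / 19 = 3060/19 = 3060/19 degrees.

3060/19 degrees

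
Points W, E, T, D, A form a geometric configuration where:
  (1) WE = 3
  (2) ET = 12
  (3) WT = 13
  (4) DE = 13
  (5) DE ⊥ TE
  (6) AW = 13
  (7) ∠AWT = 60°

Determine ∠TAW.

Step 1: By the law of cosines on triangle AWT: AT² = 13² + 13² − 2·13·13·cos(60°) = 169, so AT = 13.
Step 2: By the inverse law of cosines on triangle TAW: cos(∠TAW) = (13² + 13² − 13²) / (2·13·13) = 169/338 = 0.5, so ∠TAW = 60°.

Therefore, the measure of angle ∠TAW = 60°.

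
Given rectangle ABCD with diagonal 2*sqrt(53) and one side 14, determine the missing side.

b = sqrt(d^2 - a^2) = sqrt(212 - 196) = sqrt(16) = 4

4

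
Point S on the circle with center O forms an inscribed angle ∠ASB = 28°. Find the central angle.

By the inscribed angle theorem, the central angle is twice the inscribed angle.
Central angle = 2 × 28° = 56°

56°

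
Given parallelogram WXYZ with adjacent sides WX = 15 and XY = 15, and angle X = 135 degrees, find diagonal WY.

The diagonal of a parallelogram can be found by treating two adjacent sides and the diagonal as a triangle.
Applying the law of cosines with sides 15, 15 and included angle 135°:
d^2 = 225 + 225 - 450*cos(135°) = 225*sqrt(2) + 450
d = 15*sqrt(sqrt(2) + 2)

15*sqrt(sqrt(2) + 2)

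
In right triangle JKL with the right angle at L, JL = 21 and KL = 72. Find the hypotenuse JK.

By the Pythagorean theorem: JK^2 = JL^2 + KL^2
JK^2 = 21^2 + 72^2 = 441 + 5184 = 5625
JK = sqrt(5625) = 75

75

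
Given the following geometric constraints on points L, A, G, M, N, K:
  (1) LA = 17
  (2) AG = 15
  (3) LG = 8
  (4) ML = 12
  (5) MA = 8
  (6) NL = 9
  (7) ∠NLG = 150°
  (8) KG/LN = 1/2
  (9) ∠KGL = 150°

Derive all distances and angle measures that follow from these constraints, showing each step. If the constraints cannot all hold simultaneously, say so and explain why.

The constraints are consistent.

From the given relations:
  KG = 1/2·LN = 1/2·9 ≈ 4.5

Step 1: From LG = 8, GK = 4.5, and ∠LGK = 150°, by the law of cosines:
  LK² = LG² + GK² - 2·LG·GK·cos(150°) = 64 + 20.25 + 62.35 = 146.6
  LK ≈ 12.11

Step 2: From GL = 8, LN = 9, and ∠GLN = 150°, by the law of cosines:
  GN² = GL² + LN² - 2·GL·LN·cos(150°) = 64 + 81 + 124.7 = 269.7
  GN ≈ 16.42

Step 3: From LA = 17, LG = 8, AG = 15, by the inverse law of cosines:
  cos(∠ALG) = (LA² + LG² - AG²) / (2·LA·LG)
  ∠ALG = 61.93°

Step 4: From LA = 17, LM = 12, AM = 8, by the inverse law of cosines:
  cos(∠ALM) = (LA² + LM² - AM²) / (2·LA·LM)
  ∠ALM = 25.26°

Step 5: From AG = 15, AL = 17, GL = 8, by the inverse law of cosines:
  cos(∠GAL) = (AG² + AL² - GL²) / (2·AG·AL)
  ∠GAL = 28.07°

Step 6: From AL = 17, AM = 8, LM = 12, by the inverse law of cosines:
  cos(∠LAM) = (AL² + AM² - LM²) / (2·AL·AM)
  ∠LAM = 39.79°

Step 7: From GA = 15, GL = 8, AL = 17, by the inverse law of cosines:
  cos(∠AGL) = (GA² + GL² - AL²) / (2·GA·GL)
  ∠AGL = 90°

Step 8: From MA = 8, ML = 12, AL = 17, by the inverse law of cosines:
  cos(∠AML) = (MA² + ML² - AL²) / (2·MA·ML)
  ∠AML = 114.95°

Step 9: From LG = 8, LK = 12.11, GK = 4.5, by the inverse law of cosines:
  cos(∠GLK) = (LG² + LK² - GK²) / (2·LG·LK)
  ∠GLK = 10.71°

Step 10: From GL = 8, GN = 16.42, LN = 9, by the inverse law of cosines:
  cos(∠LGN) = (GL² + GN² - LN²) / (2·GL·GN)
  ∠LGN = 15.9°

Step 11: From NG = 16.42, NL = 9, GL = 8, by the inverse law of cosines:
  cos(∠GNL) = (NG² + NL² - GL²) / (2·NG·NL)
  ∠GNL = 14.1°

Step 12: From KG = 4.5, KL = 12.11, GL = 8, by the inverse law of cosines:
  cos(∠GKL) = (KG² + KL² - GL²) / (2·KG·KL)
  ∠GKL = 19.29°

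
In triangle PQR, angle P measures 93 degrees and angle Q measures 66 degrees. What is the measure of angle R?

Let angle R = x. Then 93 + 66 + x = 180.
x = 180 - 159 = 21 degrees.

21 degrees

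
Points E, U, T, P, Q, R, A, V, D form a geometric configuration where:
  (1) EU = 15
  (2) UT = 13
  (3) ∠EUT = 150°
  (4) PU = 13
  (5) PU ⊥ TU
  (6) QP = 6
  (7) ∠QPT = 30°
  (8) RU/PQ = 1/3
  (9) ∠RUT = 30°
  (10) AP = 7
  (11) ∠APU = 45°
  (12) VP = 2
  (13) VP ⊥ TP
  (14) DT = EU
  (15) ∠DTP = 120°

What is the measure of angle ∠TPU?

Step 1: By the law of cosines on triangle PUT: PT² = 13² + 13² − 2·13·13·cos(90°) = 338, so PT = 13·√2.
Step 2: By the inverse law of cosines on triangle TPU: cos(∠TPU) = ((13·√2)² + 13² − 13²) / (2·13·√2·13) = 338/478 = 0.7071, so ∠TPU = 45°.

Therefore, the measure of angle ∠TPU = 45°.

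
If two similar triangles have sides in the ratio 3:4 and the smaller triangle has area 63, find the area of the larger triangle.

Area ratio = (3/4)^2 = 9/16. Area of the larger triangle = 63 * 16/9 = 112.

112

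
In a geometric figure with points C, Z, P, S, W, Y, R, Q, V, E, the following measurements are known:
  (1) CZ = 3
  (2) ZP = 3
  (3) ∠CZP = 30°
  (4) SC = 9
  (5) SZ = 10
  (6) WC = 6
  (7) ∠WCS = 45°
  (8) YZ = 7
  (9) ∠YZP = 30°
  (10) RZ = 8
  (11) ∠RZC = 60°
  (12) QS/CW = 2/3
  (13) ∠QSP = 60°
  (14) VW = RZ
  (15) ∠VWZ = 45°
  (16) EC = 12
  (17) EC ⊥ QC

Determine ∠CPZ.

Step 1: By the law of cosines on triangle PZC: PC² = 3² + 3² − 2·3·3·cos(30°) = 2.41, so PC ≈ 1.55.
Step 2: By the inverse law of cosines on triangle CPZ: cos(∠CPZ) = (1.55² + 3² − 3²) / (2·1.55·3) = 2.41/9.32 = 0.2588, so ∠CPZ = 75°.

Therefore, the measure of angle ∠CPZ = 75°.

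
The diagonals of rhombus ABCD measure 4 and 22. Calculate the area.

Area = (4 * 22) / 2 = 88 / 2 = 44

44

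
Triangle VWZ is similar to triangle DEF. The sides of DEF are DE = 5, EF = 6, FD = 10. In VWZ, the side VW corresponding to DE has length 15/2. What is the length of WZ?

k = 15/2/5 = 3/2. WZ = 3/2 * 6 = 9.

9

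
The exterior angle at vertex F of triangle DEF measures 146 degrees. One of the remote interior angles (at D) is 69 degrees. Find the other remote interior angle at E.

angle E = 146 - 69 = 77 degrees (exterior angle theorem).

77 degrees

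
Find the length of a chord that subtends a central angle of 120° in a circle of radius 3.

Drop a perpendicular from the center to the chord, bisecting both the chord and the central angle.
Each half-chord = r sin(θ/2) = 3 sin(60°).
The full chord = 2 × 3 × sin(60°) = 3*sqrt(3).

3*sqrt(3)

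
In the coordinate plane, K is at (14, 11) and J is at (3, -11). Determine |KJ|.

d = sqrt((-11)^2 + (-22)^2) = sqrt(605) = 11*sqrt(5)

11*sqrt(5)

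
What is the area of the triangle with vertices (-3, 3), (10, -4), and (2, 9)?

The Shoelace formula computes the area from vertex coordinates by summing cross products.
For vertices (-3,3), (10,-4), (2,9):
Signed sum = -3*-4 - 10*3 + 10*9 - 2*-4 + 2*3 - -3*9
= -18 + 98 + 33 = 113
Area = (1/2)|113| = 113/2.

113/2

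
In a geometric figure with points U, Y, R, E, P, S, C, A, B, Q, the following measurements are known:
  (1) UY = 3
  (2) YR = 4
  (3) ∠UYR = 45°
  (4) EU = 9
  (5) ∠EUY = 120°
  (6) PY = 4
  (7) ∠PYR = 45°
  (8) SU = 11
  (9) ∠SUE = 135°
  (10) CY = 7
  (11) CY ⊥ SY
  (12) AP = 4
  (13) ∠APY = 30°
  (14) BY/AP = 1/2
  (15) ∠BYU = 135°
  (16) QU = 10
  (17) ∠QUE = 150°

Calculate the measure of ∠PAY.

Step 1: By the law of cosines on triangle APY: AY² = 4² + 4² − 2·4·4·cos(30°) = 4.29, so AY ≈ 2.07.
Step 2: By the inverse law of cosines on triangle PAY: cos(∠PAY) = (4² + 2.07² − 4²) / (2·4·2.07) = 4.29/16.56 = 0.2588, so ∠PAY = 75°.

Therefore, the measure of angle ∠PAY = 75°.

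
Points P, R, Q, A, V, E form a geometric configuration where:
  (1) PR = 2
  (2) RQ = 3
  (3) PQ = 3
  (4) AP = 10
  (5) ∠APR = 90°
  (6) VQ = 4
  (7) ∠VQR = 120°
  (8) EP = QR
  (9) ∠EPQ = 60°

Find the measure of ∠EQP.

From the given relations: EP = QR = 3.
Step 1: By the law of cosines on triangle QPE: QE² = 3² + 3² − 2·3·3·cos(60°) = 9, so QE = 3.
Step 2: By the inverse law of cosines on triangle EQP: cos(∠EQP) = (3² + 3² − 3²) / (2·3·3) = 9/18 = 0.5, so ∠EQP = 60°.

Therefore, the measure of angle ∠EQP = 60°.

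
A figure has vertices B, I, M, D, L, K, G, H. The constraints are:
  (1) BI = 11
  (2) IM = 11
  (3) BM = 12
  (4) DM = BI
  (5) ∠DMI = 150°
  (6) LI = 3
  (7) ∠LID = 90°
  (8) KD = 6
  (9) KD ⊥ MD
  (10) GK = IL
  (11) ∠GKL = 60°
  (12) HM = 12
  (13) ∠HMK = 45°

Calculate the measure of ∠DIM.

From the given relations: DM = BI = 11.
Step 1: By the law of cosines on triangle IMD: ID² = 11² + 11² − 2·11·11·cos(150°) = 451.58, so ID ≈ 21.25.
Step 2: By the inverse law of cosines on triangle DIM: cos(∠DIM) = (21.25² + 11² − 11²) / (2·21.25·11) = 451.58/467.51 = 0.9659, so ∠DIM = 15°.

Therefore, the measure of angle ∠DIM = 15°.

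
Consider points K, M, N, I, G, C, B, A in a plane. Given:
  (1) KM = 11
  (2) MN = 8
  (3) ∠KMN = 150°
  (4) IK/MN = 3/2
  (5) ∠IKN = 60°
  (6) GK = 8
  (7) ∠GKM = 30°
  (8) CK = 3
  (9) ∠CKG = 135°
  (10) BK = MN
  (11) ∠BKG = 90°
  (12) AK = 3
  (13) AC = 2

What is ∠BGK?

From the given relations: BK = MN = 8.
Step 1: By the law of cosines on triangle GKB: GB² = 8² + 8² − 2·8·8·cos(90°) = 128, so GB = 8·√2.
Step 2: By the inverse law of cosines on triangle BGK: cos(∠BGK) = ((8·√2)² + 8² − 8²) / (2·8·√2·8) = 128/181.02 = 0.7071, so ∠BGK = 45°.

Therefore, the measure of angle ∠BGK = 45°.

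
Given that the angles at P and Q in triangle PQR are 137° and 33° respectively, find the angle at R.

By the triangle angle sum property, the three interior angles of any triangle add up to 180°.
We know angle P = 137° and angle Q = 33°, so their sum is 170°.
Therefore angle R = 180° - 170° = 10°.

10 degrees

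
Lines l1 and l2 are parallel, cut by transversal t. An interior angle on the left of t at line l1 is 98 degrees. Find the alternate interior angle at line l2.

Alternate interior angles are equal: 98 degrees.

98 degrees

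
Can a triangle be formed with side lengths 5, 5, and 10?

The longest side is 10. The other two sides sum to 5 + 5 = 10.
Since 10 ≤ 10, the two shorter sides cannot reach around to close the triangle.

No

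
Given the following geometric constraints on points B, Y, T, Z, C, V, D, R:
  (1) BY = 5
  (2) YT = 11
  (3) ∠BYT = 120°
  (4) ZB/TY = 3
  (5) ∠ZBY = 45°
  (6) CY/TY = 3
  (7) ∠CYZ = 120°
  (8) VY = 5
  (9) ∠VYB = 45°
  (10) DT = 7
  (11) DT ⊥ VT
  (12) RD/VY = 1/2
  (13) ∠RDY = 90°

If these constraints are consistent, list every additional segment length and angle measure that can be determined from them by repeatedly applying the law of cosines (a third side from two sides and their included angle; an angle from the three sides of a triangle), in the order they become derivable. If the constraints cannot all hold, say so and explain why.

The constraints are consistent. Derivable facts, in order:
After 1 step:
- BT ≈ 14.18
- BV ≈ 3.83
- YZ ≈ 29.68
After 2 steps:
- ZC ≈ 54.3
- ∠BTY = 17.78°
- ∠BVY = 67.5°
- ∠BYZ = 128.16°
- ∠BZY = 6.84°
- ∠TBY = 42.22°
- ∠VBY = 67.5°
After 3 steps:
- ∠CZY = 31.75°
- ∠YCZ = 28.25°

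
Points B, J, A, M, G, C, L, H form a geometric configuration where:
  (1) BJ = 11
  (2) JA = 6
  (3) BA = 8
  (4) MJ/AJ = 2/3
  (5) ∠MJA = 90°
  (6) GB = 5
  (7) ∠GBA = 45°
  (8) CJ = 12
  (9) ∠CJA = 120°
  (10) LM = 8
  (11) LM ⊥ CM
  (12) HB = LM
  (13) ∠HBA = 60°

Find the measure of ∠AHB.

From the given relations: HB = LM = 8.
Step 1: By the law of cosines on triangle HBA: HA² = 8² + 8² − 2·8·8·cos(60°) = 64, so HA = 8.
Step 2: By the inverse law of cosines on triangle AHB: cos(∠AHB) = (8² + 8² − 8²) / (2·8·8) = 64/128 = 0.5, so ∠AHB = 60°.

Therefore, the measure of angle ∠AHB = 60°.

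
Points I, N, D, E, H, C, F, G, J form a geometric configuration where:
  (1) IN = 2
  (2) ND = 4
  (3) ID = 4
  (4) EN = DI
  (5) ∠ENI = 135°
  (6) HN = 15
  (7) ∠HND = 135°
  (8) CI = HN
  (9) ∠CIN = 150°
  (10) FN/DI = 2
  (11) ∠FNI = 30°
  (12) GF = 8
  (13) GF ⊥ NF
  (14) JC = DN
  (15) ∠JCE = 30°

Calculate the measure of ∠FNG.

From the given relations: FN = 2·DI = 2·4 = 8.
Step 1: By the law of cosines on triangle NFG: NG² = 8² + 8² − 2·8·8·cos(90°) = 128, so NG = 8·√2.
Step 2: By the inverse law of cosines on triangle FNG: cos(∠FNG) = (8² + (8·√2)² − 8²) / (2·8·8·√2) = 128/181.02 = 0.7071, so ∠FNG = 45°.

Therefore, the measure of angle ∠FNG = 45°.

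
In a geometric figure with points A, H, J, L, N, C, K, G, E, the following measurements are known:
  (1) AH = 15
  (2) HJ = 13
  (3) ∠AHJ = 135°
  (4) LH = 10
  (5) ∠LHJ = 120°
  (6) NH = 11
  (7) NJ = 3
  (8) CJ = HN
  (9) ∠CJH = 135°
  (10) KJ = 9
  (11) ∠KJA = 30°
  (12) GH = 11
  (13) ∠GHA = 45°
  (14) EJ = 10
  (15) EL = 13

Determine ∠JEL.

Step 1: By the law of cosines on triangle JHL: JL² = 13² + 10² − 2·13·10·cos(120°) = 399, so JL ≈ 19.97.
Step 2: By the inverse law of cosines on triangle JEL: cos(∠JEL) = (10² + 13² − 19.97²) / (2·10·13) = -130/260 = -0.5, so ∠JEL = 120°.

Therefore, the measure of angle ∠JEL = 120°.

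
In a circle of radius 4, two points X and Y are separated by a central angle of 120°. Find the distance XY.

Chord = 2(4) sin(60°) = 4*sqrt(3)

4*sqrt(3)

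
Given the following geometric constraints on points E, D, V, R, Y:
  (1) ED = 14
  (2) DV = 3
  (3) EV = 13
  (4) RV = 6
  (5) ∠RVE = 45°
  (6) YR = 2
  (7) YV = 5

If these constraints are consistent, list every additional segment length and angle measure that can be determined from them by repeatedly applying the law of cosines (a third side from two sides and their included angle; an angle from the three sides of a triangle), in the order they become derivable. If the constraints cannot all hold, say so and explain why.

The constraints are consistent. Derivable facts, in order:
After 1 step:
- ER ≈ 9.73
- ∠DEV = 12.03°
- ∠DVE = 103.34°
- ∠EDV = 64.62°
- ∠RVY = 18.19°
- ∠RYV = 110.49°
- ∠VRY = 51.32°
After 2 steps:
- ∠ERV = 109.15°
- ∠REV = 25.85°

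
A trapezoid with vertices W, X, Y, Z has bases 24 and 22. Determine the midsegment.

The midsegment of a trapezoid = (base1 + base2) / 2
midsegment = (24 + 22) / 2
midsegment = 46 / 2
midsegment = 23

23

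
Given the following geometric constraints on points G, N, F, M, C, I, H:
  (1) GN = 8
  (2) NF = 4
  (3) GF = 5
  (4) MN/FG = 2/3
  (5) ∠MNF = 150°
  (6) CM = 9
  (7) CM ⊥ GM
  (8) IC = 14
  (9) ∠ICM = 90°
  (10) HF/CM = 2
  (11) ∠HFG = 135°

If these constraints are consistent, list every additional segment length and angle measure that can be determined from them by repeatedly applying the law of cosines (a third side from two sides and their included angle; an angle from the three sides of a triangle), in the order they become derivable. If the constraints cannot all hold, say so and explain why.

The constraints are consistent. Derivable facts, in order:
After 1 step:
- FM ≈ 7.09
- GH ≈ 21.82
- MI ≈ 16.64
- ∠FGN = 24.15°
- ∠FNG = 30.75°
- ∠GFN = 125.1°
After 2 steps:
- ∠CIM = 32.74°
- ∠CMI = 57.26°
- ∠FGH = 35.68°
- ∠FHG = 9.32°
- ∠FMN = 16.4°
- ∠MFN = 13.6°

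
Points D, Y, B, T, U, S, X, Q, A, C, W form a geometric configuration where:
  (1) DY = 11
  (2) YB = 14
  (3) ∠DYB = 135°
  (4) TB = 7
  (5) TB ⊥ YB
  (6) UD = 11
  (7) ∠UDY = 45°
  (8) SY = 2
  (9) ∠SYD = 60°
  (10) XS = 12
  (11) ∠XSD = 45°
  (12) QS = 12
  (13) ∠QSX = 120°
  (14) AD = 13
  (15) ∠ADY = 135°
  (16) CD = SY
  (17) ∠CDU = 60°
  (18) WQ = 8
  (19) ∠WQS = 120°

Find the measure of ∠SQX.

Step 1: By the law of cosines on triangle QSX: QX² = 12² + 12² − 2·12·12·cos(120°) = 432, so QX = 12·√3.
Step 2: By the inverse law of cosines on triangle SQX: cos(∠SQX) = (12² + (12·√3)² − 12²) / (2·12·12·√3) = 432/498.83 = 0.866, so ∠SQX = 30°.

Therefore, the measure of angle ∠SQX = 30°.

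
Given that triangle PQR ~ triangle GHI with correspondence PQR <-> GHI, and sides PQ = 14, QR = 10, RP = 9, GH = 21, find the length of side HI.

k = 21/14 = 3/2. HI = 3/2 * 10 = 15.

15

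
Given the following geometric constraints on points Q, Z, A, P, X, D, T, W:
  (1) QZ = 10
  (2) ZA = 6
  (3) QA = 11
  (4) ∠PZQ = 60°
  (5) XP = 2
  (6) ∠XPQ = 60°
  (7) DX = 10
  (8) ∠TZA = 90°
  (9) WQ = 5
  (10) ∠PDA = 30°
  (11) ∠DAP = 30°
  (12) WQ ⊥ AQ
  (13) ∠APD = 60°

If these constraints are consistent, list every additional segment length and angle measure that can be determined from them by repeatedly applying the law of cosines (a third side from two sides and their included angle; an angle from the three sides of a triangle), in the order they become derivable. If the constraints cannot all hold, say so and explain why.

These constraints are not satisfiable: (10), (11) and (13) are the three interior angles of triangle PDA, which must sum to 180°, but 30° + 30° + 60° = 120°. No planar figure meets all of them, so nothing further can be derived.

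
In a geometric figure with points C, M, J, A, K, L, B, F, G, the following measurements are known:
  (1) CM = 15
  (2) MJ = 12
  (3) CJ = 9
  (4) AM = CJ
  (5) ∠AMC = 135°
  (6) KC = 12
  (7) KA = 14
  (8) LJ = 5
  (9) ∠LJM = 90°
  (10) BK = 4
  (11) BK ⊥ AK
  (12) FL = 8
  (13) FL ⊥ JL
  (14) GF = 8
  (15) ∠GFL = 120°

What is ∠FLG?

Step 1: By the law of cosines on triangle LFG: LG² = 8² + 8² − 2·8·8·cos(120°) = 192, so LG = 8·√3.
Step 2: By the inverse law of cosines on triangle FLG: cos(∠FLG) = (8² + (8·√3)² − 8²) / (2·8·8·√3) = 192/221.7 = 0.866, so ∠FLG = 30°.

Therefore, the measure of angle ∠FLG = 30°.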